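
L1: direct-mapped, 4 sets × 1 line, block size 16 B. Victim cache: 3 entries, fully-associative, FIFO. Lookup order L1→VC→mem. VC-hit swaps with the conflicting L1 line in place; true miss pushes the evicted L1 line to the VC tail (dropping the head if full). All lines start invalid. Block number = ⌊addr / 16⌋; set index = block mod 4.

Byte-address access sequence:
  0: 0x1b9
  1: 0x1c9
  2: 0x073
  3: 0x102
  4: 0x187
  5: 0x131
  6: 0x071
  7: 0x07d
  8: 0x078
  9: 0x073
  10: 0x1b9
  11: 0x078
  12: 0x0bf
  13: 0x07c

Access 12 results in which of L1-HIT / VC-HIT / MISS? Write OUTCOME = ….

OUTCOME = MISS

  [0] addr=0x1b9 blk=27 s=3: MISS | VC []
  [1] addr=0x1c9 blk=28 s=0: MISS | VC []
  [2] addr=0x73 blk=7 s=3: MISS | VC [27]
  [3] addr=0x102 blk=16 s=0: MISS | VC [27, 28]
  [4] addr=0x187 blk=24 s=0: MISS | VC [27, 28, 16]
  [5] addr=0x131 blk=19 s=3: MISS | VC [28, 16, 7]
  [6] addr=0x71 blk=7 s=3: VC-HIT | VC [28, 16, 19]
  [7] addr=0x7d blk=7 s=3: L1-HIT | VC [28, 16, 19]
  [8] addr=0x78 blk=7 s=3: L1-HIT | VC [28, 16, 19]
  [9] addr=0x73 blk=7 s=3: L1-HIT | VC [28, 16, 19]
  [10] addr=0x1b9 blk=27 s=3: MISS | VC [16, 19, 7]
  [11] addr=0x78 blk=7 s=3: VC-HIT | VC [16, 19, 27]
  [12] addr=0xbf blk=11 s=3: MISS | VC [19, 27, 7]
  [13] addr=0x7c blk=7 s=3: VC-HIT | VC [19, 27, 11]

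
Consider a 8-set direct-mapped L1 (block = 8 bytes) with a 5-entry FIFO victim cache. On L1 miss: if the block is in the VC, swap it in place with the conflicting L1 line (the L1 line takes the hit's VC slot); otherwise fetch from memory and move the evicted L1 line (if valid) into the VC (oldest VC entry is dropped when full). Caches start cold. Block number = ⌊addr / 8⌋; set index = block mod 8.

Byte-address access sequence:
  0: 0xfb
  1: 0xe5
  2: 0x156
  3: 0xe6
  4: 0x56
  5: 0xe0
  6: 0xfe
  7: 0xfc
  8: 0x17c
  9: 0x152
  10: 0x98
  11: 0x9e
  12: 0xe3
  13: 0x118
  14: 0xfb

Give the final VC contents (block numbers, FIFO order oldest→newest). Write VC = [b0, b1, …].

  [0] addr=0xfb blk=31 s=7: MISS | VC []
  [1] addr=0xe5 blk=28 s=4: MISS | VC []
  [2] addr=0x156 blk=42 s=2: MISS | VC []
  [3] addr=0xe6 blk=28 s=4: L1-HIT | VC []
  [4] addr=0x56 blk=10 s=2: MISS | VC [42]
  [5] addr=0xe0 blk=28 s=4: L1-HIT | VC [42]
  [6] addr=0xfe blk=31 s=7: L1-HIT | VC [42]
  [7] addr=0xfc blk=31 s=7: L1-HIT | VC [42]
  [8] addr=0x17c blk=47 s=7: MISS | VC [42, 31]
  [9] addr=0x152 blk=42 s=2: VC-HIT | VC [10, 31]
  [10] addr=0x98 blk=19 s=3: MISS | VC [10, 31]
  [11] addr=0x9e blk=19 s=3: L1-HIT | VC [10, 31]
  [12] addr=0xe3 blk=28 s=4: L1-HIT | VC [10, 31]
  [13] addr=0x118 blk=35 s=3: MISS | VC [10, 31, 19]
  [14] addr=0xfb blk=31 s=7: VC-HIT | VC [10, 47, 19]

VC = [10, 47, 19]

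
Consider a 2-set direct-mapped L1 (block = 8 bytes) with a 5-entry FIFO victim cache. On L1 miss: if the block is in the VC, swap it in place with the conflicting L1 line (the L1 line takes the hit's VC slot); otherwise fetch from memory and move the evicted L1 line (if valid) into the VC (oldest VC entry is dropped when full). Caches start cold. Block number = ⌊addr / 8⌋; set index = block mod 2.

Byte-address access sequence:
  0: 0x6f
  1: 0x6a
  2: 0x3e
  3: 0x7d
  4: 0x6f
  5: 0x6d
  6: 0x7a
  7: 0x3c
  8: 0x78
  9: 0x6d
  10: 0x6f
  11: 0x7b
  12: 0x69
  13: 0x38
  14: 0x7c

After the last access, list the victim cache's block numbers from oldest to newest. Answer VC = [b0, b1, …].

VC = [7, 13]

#0 0x6f→b13/s1 MISS; vc=[]
#1 0x6a→b13/s1 L1-HIT; vc=[]
#2 0x3e→b7/s1 MISS; vc=[13]
#3 0x7d→b15/s1 MISS; vc=[13,7]
#4 0x6f→b13/s1 VC-HIT; vc=[15,7]
#5 0x6d→b13/s1 L1-HIT; vc=[15,7]
#6 0x7a→b15/s1 VC-HIT; vc=[13,7]
#7 0x3c→b7/s1 VC-HIT; vc=[13,15]
#8 0x78→b15/s1 VC-HIT; vc=[13,7]
#9 0x6d→b13/s1 VC-HIT; vc=[15,7]
#10 0x6f→b13/s1 L1-HIT; vc=[15,7]
#11 0x7b→b15/s1 VC-HIT; vc=[13,7]
#12 0x69→b13/s1 VC-HIT; vc=[15,7]
#13 0x38→b7/s1 VC-HIT; vc=[15,13]
#14 0x7c→b15/s1 VC-HIT; vc=[7,13]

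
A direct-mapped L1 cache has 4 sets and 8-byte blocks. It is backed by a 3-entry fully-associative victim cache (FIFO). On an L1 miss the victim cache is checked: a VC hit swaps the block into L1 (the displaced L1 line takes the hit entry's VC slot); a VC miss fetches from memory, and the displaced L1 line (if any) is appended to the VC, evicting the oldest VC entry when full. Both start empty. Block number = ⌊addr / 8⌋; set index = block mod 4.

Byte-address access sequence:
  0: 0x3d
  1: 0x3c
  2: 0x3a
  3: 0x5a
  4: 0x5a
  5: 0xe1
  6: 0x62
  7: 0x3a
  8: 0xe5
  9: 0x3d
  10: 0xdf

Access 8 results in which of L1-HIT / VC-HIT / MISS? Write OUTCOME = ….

0: 0x3d (blk 7, set 3) → MISS  vc=[]
1: 0x3c (blk 7, set 3) → L1-HIT  vc=[]
2: 0x3a (blk 7, set 3) → L1-HIT  vc=[]
3: 0x5a (blk 11, set 3) → MISS  vc=[7]
4: 0x5a (blk 11, set 3) → L1-HIT  vc=[7]
5: 0xe1 (blk 28, set 0) → MISS  vc=[7]
6: 0x62 (blk 12, set 0) → MISS  vc=[7, 28]
7: 0x3a (blk 7, set 3) → VC-HIT  vc=[11, 28]
8: 0xe5 (blk 28, set 0) → VC-HIT  vc=[11, 12]
9: 0x3d (blk 7, set 3) → L1-HIT  vc=[11, 12]
10: 0xdf (blk 27, set 3) → MISS  vc=[11, 12, 7]

OUTCOME = VC-HIT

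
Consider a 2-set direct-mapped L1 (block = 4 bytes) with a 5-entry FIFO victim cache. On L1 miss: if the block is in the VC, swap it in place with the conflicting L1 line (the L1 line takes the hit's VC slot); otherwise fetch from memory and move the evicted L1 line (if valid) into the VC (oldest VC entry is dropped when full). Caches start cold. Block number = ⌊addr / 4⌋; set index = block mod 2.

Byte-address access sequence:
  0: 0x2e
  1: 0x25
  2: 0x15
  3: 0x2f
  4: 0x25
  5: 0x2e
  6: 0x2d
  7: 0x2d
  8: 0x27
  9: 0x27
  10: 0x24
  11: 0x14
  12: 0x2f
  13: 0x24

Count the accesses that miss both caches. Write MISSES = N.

MISSES = 3

#0 0x2e→b11/s1 MISS; vc=[]
#1 0x25→b9/s1 MISS; vc=[11]
#2 0x15→b5/s1 MISS; vc=[11,9]
#3 0x2f→b11/s1 VC-HIT; vc=[5,9]
#4 0x25→b9/s1 VC-HIT; vc=[5,11]
#5 0x2e→b11/s1 VC-HIT; vc=[5,9]
#6 0x2d→b11/s1 L1-HIT; vc=[5,9]
#7 0x2d→b11/s1 L1-HIT; vc=[5,9]
#8 0x27→b9/s1 VC-HIT; vc=[5,11]
#9 0x27→b9/s1 L1-HIT; vc=[5,11]
#10 0x24→b9/s1 L1-HIT; vc=[5,11]
#11 0x14→b5/s1 VC-HIT; vc=[9,11]
#12 0x2f→b11/s1 VC-HIT; vc=[9,5]
#13 0x24→b9/s1 VC-HIT; vc=[11,5]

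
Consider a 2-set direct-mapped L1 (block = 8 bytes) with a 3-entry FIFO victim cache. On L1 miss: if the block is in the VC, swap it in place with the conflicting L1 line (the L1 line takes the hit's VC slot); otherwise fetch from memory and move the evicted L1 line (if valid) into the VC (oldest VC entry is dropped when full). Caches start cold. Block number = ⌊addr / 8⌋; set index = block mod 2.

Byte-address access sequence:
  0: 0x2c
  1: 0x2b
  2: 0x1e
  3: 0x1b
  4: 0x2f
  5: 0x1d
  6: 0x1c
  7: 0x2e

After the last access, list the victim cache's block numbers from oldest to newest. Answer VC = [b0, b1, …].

VC = [3]

#0 0x2c→b5/s1 MISS; vc=[]
#1 0x2b→b5/s1 L1-HIT; vc=[]
#2 0x1e→b3/s1 MISS; vc=[5]
#3 0x1b→b3/s1 L1-HIT; vc=[5]
#4 0x2f→b5/s1 VC-HIT; vc=[3]
#5 0x1d→b3/s1 VC-HIT; vc=[5]
#6 0x1c→b3/s1 L1-HIT; vc=[5]
#7 0x2e→b5/s1 VC-HIT; vc=[3]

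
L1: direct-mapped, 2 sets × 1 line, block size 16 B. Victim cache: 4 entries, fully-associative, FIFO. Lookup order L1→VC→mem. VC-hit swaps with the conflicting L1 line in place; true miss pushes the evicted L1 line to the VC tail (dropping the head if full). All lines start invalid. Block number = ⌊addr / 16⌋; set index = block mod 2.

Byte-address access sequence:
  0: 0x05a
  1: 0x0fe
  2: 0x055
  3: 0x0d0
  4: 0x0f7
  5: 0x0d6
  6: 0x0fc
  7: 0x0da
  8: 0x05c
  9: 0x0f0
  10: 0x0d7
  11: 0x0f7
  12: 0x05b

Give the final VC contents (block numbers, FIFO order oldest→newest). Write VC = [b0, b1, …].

  [0] addr=0x5a blk=5 s=1: MISS | VC []
  [1] addr=0xfe blk=15 s=1: MISS | VC [5]
  [2] addr=0x55 blk=5 s=1: VC-HIT | VC [15]
  [3] addr=0xd0 blk=13 s=1: MISS | VC [15, 5]
  [4] addr=0xf7 blk=15 s=1: VC-HIT | VC [13, 5]
  [5] addr=0xd6 blk=13 s=1: VC-HIT | VC [15, 5]
  [6] addr=0xfc blk=15 s=1: VC-HIT | VC [13, 5]
  [7] addr=0xda blk=13 s=1: VC-HIT | VC [15, 5]
  [8] addr=0x5c blk=5 s=1: VC-HIT | VC [15, 13]
  [9] addr=0xf0 blk=15 s=1: VC-HIT | VC [5, 13]
  [10] addr=0xd7 blk=13 s=1: VC-HIT | VC [5, 15]
  [11] addr=0xf7 blk=15 s=1: VC-HIT | VC [5, 13]
  [12] addr=0x5b blk=5 s=1: VC-HIT | VC [15, 13]

VC = [15, 13]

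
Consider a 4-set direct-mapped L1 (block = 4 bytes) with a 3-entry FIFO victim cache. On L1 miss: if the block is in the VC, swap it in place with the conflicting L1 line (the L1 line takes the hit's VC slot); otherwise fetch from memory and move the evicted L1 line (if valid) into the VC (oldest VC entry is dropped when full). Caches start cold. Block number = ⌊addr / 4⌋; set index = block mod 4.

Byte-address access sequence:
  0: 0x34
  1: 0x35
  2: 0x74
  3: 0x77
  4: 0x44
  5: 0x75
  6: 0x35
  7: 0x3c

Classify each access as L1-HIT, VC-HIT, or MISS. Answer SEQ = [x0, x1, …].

#0 0x34→b13/s1 MISS; vc=[]
#1 0x35→b13/s1 L1-HIT; vc=[]
#2 0x74→b29/s1 MISS; vc=[13]
#3 0x77→b29/s1 L1-HIT; vc=[13]
#4 0x44→b17/s1 MISS; vc=[13,29]
#5 0x75→b29/s1 VC-HIT; vc=[13,17]
#6 0x35→b13/s1 VC-HIT; vc=[29,17]
#7 0x3c→b15/s3 MISS; vc=[29,17]

SEQ = [MISS, L1-HIT, MISS, L1-HIT, MISS, VC-HIT, VC-HIT, MISS]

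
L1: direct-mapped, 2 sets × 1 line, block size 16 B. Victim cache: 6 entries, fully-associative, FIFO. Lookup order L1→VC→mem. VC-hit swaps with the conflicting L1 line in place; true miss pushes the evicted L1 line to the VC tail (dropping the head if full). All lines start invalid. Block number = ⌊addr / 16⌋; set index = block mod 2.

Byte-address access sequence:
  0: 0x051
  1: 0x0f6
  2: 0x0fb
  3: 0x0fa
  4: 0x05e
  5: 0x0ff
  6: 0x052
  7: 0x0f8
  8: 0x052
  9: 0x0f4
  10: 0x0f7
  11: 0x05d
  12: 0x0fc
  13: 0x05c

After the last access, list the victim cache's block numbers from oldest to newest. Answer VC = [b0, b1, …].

0: 0x51 (blk 5, set 1) → MISS  vc=[]
1: 0xf6 (blk 15, set 1) → MISS  vc=[5]
2: 0xfb (blk 15, set 1) → L1-HIT  vc=[5]
3: 0xfa (blk 15, set 1) → L1-HIT  vc=[5]
4: 0x5e (blk 5, set 1) → VC-HIT  vc=[15]
5: 0xff (blk 15, set 1) → VC-HIT  vc=[5]
6: 0x52 (blk 5, set 1) → VC-HIT  vc=[15]
7: 0xf8 (blk 15, set 1) → VC-HIT  vc=[5]
8: 0x52 (blk 5, set 1) → VC-HIT  vc=[15]
9: 0xf4 (blk 15, set 1) → VC-HIT  vc=[5]
10: 0xf7 (blk 15, set 1) → L1-HIT  vc=[5]
11: 0x5d (blk 5, set 1) → VC-HIT  vc=[15]
12: 0xfc (blk 15, set 1) → VC-HIT  vc=[5]
13: 0x5c (blk 5, set 1) → VC-HIT  vc=[15]

VC = [15]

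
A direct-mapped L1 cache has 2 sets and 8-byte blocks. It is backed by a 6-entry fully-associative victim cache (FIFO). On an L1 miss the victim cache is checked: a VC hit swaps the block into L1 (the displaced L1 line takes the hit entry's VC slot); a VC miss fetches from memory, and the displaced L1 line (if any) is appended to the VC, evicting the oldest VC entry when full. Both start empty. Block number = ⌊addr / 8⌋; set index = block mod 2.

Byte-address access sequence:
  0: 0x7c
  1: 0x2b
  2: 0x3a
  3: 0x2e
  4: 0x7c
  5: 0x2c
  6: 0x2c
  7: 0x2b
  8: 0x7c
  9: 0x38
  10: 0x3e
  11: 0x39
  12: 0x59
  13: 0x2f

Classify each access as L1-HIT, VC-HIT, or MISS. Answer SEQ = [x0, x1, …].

SEQ = [MISS, MISS, MISS, VC-HIT, VC-HIT, VC-HIT, L1-HIT, L1-HIT, VC-HIT, VC-HIT, L1-HIT, L1-HIT, MISS, VC-HIT]

#0 0x7c→b15/s1 MISS; vc=[]
#1 0x2b→b5/s1 MISS; vc=[15]
#2 0x3a→b7/s1 MISS; vc=[15,5]
#3 0x2e→b5/s1 VC-HIT; vc=[15,7]
#4 0x7c→b15/s1 VC-HIT; vc=[5,7]
#5 0x2c→b5/s1 VC-HIT; vc=[15,7]
#6 0x2c→b5/s1 L1-HIT; vc=[15,7]
#7 0x2b→b5/s1 L1-HIT; vc=[15,7]
#8 0x7c→b15/s1 VC-HIT; vc=[5,7]
#9 0x38→b7/s1 VC-HIT; vc=[5,15]
#10 0x3e→b7/s1 L1-HIT; vc=[5,15]
#11 0x39→b7/s1 L1-HIT; vc=[5,15]
#12 0x59→b11/s1 MISS; vc=[5,15,7]
#13 0x2f→b5/s1 VC-HIT; vc=[11,15,7]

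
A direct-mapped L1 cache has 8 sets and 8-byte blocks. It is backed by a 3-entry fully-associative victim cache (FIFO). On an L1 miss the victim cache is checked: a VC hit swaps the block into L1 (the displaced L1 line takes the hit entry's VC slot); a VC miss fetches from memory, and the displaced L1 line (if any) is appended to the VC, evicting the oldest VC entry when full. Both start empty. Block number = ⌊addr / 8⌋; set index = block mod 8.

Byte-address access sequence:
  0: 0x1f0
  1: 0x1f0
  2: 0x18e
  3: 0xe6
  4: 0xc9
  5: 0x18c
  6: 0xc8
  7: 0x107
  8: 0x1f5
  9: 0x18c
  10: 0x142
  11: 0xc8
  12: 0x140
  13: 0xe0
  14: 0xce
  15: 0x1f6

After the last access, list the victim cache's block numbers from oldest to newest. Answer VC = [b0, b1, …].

VC = [49, 32]

0: 0x1f0 (blk 62, set 6) → MISS  vc=[]
1: 0x1f0 (blk 62, set 6) → L1-HIT  vc=[]
2: 0x18e (blk 49, set 1) → MISS  vc=[]
3: 0xe6 (blk 28, set 4) → MISS  vc=[]
4: 0xc9 (blk 25, set 1) → MISS  vc=[49]
5: 0x18c (blk 49, set 1) → VC-HIT  vc=[25]
6: 0xc8 (blk 25, set 1) → VC-HIT  vc=[49]
7: 0x107 (blk 32, set 0) → MISS  vc=[49]
8: 0x1f5 (blk 62, set 6) → L1-HIT  vc=[49]
9: 0x18c (blk 49, set 1) → VC-HIT  vc=[25]
10: 0x142 (blk 40, set 0) → MISS  vc=[25, 32]
11: 0xc8 (blk 25, set 1) → VC-HIT  vc=[49, 32]
12: 0x140 (blk 40, set 0) → L1-HIT  vc=[49, 32]
13: 0xe0 (blk 28, set 4) → L1-HIT  vc=[49, 32]
14: 0xce (blk 25, set 1) → L1-HIT  vc=[49, 32]
15: 0x1f6 (blk 62, set 6) → L1-HIT  vc=[49, 32]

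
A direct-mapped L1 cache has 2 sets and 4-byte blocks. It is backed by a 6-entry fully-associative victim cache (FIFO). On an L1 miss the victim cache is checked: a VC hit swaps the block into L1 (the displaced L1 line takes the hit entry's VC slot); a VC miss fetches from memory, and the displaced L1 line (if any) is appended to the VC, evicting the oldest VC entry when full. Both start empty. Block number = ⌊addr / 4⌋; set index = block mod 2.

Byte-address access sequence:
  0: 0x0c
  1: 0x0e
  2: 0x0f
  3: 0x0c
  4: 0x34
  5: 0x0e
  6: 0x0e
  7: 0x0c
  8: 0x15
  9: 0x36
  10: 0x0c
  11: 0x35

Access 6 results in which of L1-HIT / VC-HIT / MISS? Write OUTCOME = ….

  [0] addr=0xc blk=3 s=1: MISS | VC []
  [1] addr=0xe blk=3 s=1: L1-HIT | VC []
  [2] addr=0xf blk=3 s=1: L1-HIT | VC []
  [3] addr=0xc blk=3 s=1: L1-HIT | VC []
  [4] addr=0x34 blk=13 s=1: MISS | VC [3]
  [5] addr=0xe blk=3 s=1: VC-HIT | VC [13]
  [6] addr=0xe blk=3 s=1: L1-HIT | VC [13]
  [7] addr=0xc blk=3 s=1: L1-HIT | VC [13]
  [8] addr=0x15 blk=5 s=1: MISS | VC [13, 3]
  [9] addr=0x36 blk=13 s=1: VC-HIT | VC [5, 3]
  [10] addr=0xc blk=3 s=1: VC-HIT | VC [5, 13]
  [11] addr=0x35 blk=13 s=1: VC-HIT | VC [5, 3]

OUTCOME = L1-HIT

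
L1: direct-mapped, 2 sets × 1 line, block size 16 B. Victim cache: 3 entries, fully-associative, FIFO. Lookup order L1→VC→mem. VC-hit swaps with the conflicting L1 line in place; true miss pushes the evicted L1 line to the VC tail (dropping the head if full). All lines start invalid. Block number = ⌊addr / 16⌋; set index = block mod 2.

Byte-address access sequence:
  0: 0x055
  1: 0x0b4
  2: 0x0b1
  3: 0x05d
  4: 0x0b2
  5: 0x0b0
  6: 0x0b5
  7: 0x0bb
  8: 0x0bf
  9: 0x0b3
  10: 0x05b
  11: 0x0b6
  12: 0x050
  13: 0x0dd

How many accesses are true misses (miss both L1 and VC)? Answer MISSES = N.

0: 0x55 (blk 5, set 1) → MISS  vc=[]
1: 0xb4 (blk 11, set 1) → MISS  vc=[5]
2: 0xb1 (blk 11, set 1) → L1-HIT  vc=[5]
3: 0x5d (blk 5, set 1) → VC-HIT  vc=[11]
4: 0xb2 (blk 11, set 1) → VC-HIT  vc=[5]
5: 0xb0 (blk 11, set 1) → L1-HIT  vc=[5]
6: 0xb5 (blk 11, set 1) → L1-HIT  vc=[5]
7: 0xbb (blk 11, set 1) → L1-HIT  vc=[5]
8: 0xbf (blk 11, set 1) → L1-HIT  vc=[5]
9: 0xb3 (blk 11, set 1) → L1-HIT  vc=[5]
10: 0x5b (blk 5, set 1) → VC-HIT  vc=[11]
11: 0xb6 (blk 11, set 1) → VC-HIT  vc=[5]
12: 0x50 (blk 5, set 1) → VC-HIT  vc=[11]
13: 0xdd (blk 13, set 1) → MISS  vc=[11, 5]

MISSES = 3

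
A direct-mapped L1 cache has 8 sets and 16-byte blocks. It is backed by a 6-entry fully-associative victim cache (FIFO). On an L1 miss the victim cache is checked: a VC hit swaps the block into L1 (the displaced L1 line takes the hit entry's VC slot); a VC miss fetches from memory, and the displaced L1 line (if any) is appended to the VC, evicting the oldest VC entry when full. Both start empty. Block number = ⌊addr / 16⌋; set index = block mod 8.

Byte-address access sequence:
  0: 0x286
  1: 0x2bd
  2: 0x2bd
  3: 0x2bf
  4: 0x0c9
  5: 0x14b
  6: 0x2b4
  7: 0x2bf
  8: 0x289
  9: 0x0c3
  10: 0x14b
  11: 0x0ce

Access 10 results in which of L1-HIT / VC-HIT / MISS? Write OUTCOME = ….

0: 0x286 (blk 40, set 0) → MISS  vc=[]
1: 0x2bd (blk 43, set 3) → MISS  vc=[]
2: 0x2bd (blk 43, set 3) → L1-HIT  vc=[]
3: 0x2bf (blk 43, set 3) → L1-HIT  vc=[]
4: 0xc9 (blk 12, set 4) → MISS  vc=[]
5: 0x14b (blk 20, set 4) → MISS  vc=[12]
6: 0x2b4 (blk 43, set 3) → L1-HIT  vc=[12]
7: 0x2bf (blk 43, set 3) → L1-HIT  vc=[12]
8: 0x289 (blk 40, set 0) → L1-HIT  vc=[12]
9: 0xc3 (blk 12, set 4) → VC-HIT  vc=[20]
10: 0x14b (blk 20, set 4) → VC-HIT  vc=[12]
11: 0xce (blk 12, set 4) → VC-HIT  vc=[20]

OUTCOME = VC-HIT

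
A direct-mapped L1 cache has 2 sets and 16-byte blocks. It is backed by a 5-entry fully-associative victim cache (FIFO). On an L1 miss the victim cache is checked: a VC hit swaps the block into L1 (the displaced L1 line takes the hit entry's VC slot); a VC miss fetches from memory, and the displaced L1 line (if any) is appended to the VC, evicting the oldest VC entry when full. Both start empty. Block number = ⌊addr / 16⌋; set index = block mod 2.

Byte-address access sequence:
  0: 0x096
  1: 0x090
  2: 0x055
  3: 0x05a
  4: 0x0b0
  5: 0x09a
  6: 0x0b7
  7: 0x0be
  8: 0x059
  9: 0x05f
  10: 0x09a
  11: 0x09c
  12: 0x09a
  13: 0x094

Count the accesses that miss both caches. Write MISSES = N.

MISSES = 3

  [0] addr=0x96 blk=9 s=1: MISS | VC []
  [1] addr=0x90 blk=9 s=1: L1-HIT | VC []
  [2] addr=0x55 blk=5 s=1: MISS | VC [9]
  [3] addr=0x5a blk=5 s=1: L1-HIT | VC [9]
  [4] addr=0xb0 blk=11 s=1: MISS | VC [9, 5]
  [5] addr=0x9a blk=9 s=1: VC-HIT | VC [11, 5]
  [6] addr=0xb7 blk=11 s=1: VC-HIT | VC [9, 5]
  [7] addr=0xbe blk=11 s=1: L1-HIT | VC [9, 5]
  [8] addr=0x59 blk=5 s=1: VC-HIT | VC [9, 11]
  [9] addr=0x5f blk=5 s=1: L1-HIT | VC [9, 11]
  [10] addr=0x9a blk=9 s=1: VC-HIT | VC [5, 11]
  [11] addr=0x9c blk=9 s=1: L1-HIT | VC [5, 11]
  [12] addr=0x9a blk=9 s=1: L1-HIT | VC [5, 11]
  [13] addr=0x94 blk=9 s=1: L1-HIT | VC [5, 11]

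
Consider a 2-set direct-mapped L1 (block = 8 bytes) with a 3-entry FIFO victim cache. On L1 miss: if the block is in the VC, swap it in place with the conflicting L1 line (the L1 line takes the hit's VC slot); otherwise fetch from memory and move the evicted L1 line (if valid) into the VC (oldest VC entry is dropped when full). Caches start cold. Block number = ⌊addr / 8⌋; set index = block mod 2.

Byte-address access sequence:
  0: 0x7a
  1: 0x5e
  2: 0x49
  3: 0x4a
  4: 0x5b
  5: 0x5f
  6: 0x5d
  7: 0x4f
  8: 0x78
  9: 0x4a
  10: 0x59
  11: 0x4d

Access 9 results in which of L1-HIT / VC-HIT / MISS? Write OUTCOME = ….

OUTCOME = VC-HIT

0: 0x7a (blk 15, set 1) → MISS  vc=[]
1: 0x5e (blk 11, set 1) → MISS  vc=[15]
2: 0x49 (blk 9, set 1) → MISS  vc=[15, 11]
3: 0x4a (blk 9, set 1) → L1-HIT  vc=[15, 11]
4: 0x5b (blk 11, set 1) → VC-HIT  vc=[15, 9]
5: 0x5f (blk 11, set 1) → L1-HIT  vc=[15, 9]
6: 0x5d (blk 11, set 1) → L1-HIT  vc=[15, 9]
7: 0x4f (blk 9, set 1) → VC-HIT  vc=[15, 11]
8: 0x78 (blk 15, set 1) → VC-HIT  vc=[9, 11]
9: 0x4a (blk 9, set 1) → VC-HIT  vc=[15, 11]
10: 0x59 (blk 11, set 1) → VC-HIT  vc=[15, 9]
11: 0x4d (blk 9, set 1) → VC-HIT  vc=[15, 11]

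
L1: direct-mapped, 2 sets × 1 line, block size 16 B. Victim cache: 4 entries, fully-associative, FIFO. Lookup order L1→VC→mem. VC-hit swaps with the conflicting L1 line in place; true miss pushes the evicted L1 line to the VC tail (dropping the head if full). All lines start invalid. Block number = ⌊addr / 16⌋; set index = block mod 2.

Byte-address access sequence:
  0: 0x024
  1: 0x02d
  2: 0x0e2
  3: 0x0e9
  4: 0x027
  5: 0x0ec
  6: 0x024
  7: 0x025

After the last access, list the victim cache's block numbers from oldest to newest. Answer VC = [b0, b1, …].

VC = [14]

  [0] addr=0x24 blk=2 s=0: MISS | VC []
  [1] addr=0x2d blk=2 s=0: L1-HIT | VC []
  [2] addr=0xe2 blk=14 s=0: MISS | VC [2]
  [3] addr=0xe9 blk=14 s=0: L1-HIT | VC [2]
  [4] addr=0x27 blk=2 s=0: VC-HIT | VC [14]
  [5] addr=0xec blk=14 s=0: VC-HIT | VC [2]
  [6] addr=0x24 blk=2 s=0: VC-HIT | VC [14]
  [7] addr=0x25 blk=2 s=0: L1-HIT | VC [14]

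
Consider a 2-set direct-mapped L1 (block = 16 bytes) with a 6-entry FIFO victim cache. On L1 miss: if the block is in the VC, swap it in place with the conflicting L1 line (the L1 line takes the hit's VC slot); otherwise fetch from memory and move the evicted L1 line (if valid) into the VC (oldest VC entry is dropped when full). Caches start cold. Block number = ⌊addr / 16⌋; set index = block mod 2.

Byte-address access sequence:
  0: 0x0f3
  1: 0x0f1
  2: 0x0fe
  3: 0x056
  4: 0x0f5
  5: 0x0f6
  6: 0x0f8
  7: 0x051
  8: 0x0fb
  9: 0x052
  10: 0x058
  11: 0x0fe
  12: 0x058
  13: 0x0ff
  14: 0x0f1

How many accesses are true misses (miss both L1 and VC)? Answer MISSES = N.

MISSES = 2

#0 0xf3→b15/s1 MISS; vc=[]
#1 0xf1→b15/s1 L1-HIT; vc=[]
#2 0xfe→b15/s1 L1-HIT; vc=[]
#3 0x56→b5/s1 MISS; vc=[15]
#4 0xf5→b15/s1 VC-HIT; vc=[5]
#5 0xf6→b15/s1 L1-HIT; vc=[5]
#6 0xf8→b15/s1 L1-HIT; vc=[5]
#7 0x51→b5/s1 VC-HIT; vc=[15]
#8 0xfb→b15/s1 VC-HIT; vc=[5]
#9 0x52→b5/s1 VC-HIT; vc=[15]
#10 0x58→b5/s1 L1-HIT; vc=[15]
#11 0xfe→b15/s1 VC-HIT; vc=[5]
#12 0x58→b5/s1 VC-HIT; vc=[15]
#13 0xff→b15/s1 VC-HIT; vc=[5]
#14 0xf1→b15/s1 L1-HIT; vc=[5]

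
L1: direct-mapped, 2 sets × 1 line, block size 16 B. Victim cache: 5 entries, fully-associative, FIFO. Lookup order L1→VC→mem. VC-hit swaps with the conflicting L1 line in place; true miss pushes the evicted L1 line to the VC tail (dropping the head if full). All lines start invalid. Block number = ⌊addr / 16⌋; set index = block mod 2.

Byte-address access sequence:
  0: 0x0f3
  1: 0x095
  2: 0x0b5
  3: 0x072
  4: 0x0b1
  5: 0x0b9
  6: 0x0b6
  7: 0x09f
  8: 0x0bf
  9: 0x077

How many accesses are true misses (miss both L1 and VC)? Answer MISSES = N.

0: 0xf3 (blk 15, set 1) → MISS  vc=[]
1: 0x95 (blk 9, set 1) → MISS  vc=[15]
2: 0xb5 (blk 11, set 1) → MISS  vc=[15, 9]
3: 0x72 (blk 7, set 1) → MISS  vc=[15, 9, 11]
4: 0xb1 (blk 11, set 1) → VC-HIT  vc=[15, 9, 7]
5: 0xb9 (blk 11, set 1) → L1-HIT  vc=[15, 9, 7]
6: 0xb6 (blk 11, set 1) → L1-HIT  vc=[15, 9, 7]
7: 0x9f (blk 9, set 1) → VC-HIT  vc=[15, 11, 7]
8: 0xbf (blk 11, set 1) → VC-HIT  vc=[15, 9, 7]
9: 0x77 (blk 7, set 1) → VC-HIT  vc=[15, 9, 11]

MISSES = 4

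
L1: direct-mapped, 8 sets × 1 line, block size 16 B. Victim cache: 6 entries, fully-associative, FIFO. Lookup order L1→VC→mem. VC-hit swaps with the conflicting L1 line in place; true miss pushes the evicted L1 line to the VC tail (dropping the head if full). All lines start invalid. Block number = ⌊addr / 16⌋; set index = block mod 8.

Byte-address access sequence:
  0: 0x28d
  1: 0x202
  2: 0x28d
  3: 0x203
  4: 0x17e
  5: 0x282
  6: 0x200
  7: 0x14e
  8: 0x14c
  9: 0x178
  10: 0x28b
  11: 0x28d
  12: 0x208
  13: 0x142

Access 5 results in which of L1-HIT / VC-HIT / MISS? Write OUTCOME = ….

OUTCOME = VC-HIT

#0 0x28d→b40/s0 MISS; vc=[]
#1 0x202→b32/s0 MISS; vc=[40]
#2 0x28d→b40/s0 VC-HIT; vc=[32]
#3 0x203→b32/s0 VC-HIT; vc=[40]
#4 0x17e→b23/s7 MISS; vc=[40]
#5 0x282→b40/s0 VC-HIT; vc=[32]
#6 0x200→b32/s0 VC-HIT; vc=[40]
#7 0x14e→b20/s4 MISS; vc=[40]
#8 0x14c→b20/s4 L1-HIT; vc=[40]
#9 0x178→b23/s7 L1-HIT; vc=[40]
#10 0x28b→b40/s0 VC-HIT; vc=[32]
#11 0x28d→b40/s0 L1-HIT; vc=[32]
#12 0x208→b32/s0 VC-HIT; vc=[40]
#13 0x142→b20/s4 L1-HIT; vc=[40]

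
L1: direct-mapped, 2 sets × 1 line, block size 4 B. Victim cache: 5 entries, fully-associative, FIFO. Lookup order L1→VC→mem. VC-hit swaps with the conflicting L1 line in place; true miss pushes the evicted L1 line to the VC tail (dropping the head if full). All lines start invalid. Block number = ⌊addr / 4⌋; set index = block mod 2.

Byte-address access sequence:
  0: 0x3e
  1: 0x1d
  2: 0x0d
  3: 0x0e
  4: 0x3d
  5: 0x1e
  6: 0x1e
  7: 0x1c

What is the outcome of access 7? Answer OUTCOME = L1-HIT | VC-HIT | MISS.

  [0] addr=0x3e blk=15 s=1: MISS | VC []
  [1] addr=0x1d blk=7 s=1: MISS | VC [15]
  [2] addr=0xd blk=3 s=1: MISS | VC [15, 7]
  [3] addr=0xe blk=3 s=1: L1-HIT | VC [15, 7]
  [4] addr=0x3d blk=15 s=1: VC-HIT | VC [3, 7]
  [5] addr=0x1e blk=7 s=1: VC-HIT | VC [3, 15]
  [6] addr=0x1e blk=7 s=1: L1-HIT | VC [3, 15]
  [7] addr=0x1c blk=7 s=1: L1-HIT | VC [3, 15]

OUTCOME = L1-HIT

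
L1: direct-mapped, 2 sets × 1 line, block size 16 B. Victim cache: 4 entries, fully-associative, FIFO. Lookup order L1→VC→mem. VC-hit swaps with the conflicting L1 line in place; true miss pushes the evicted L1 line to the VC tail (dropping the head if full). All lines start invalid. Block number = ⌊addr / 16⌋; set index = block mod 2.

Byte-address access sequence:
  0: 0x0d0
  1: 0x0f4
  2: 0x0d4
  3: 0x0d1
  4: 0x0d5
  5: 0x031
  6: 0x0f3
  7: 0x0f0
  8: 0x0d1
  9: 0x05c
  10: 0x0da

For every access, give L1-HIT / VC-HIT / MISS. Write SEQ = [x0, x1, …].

#0 0xd0→b13/s1 MISS; vc=[]
#1 0xf4→b15/s1 MISS; vc=[13]
#2 0xd4→b13/s1 VC-HIT; vc=[15]
#3 0xd1→b13/s1 L1-HIT; vc=[15]
#4 0xd5→b13/s1 L1-HIT; vc=[15]
#5 0x31→b3/s1 MISS; vc=[15,13]
#6 0xf3→b15/s1 VC-HIT; vc=[3,13]
#7 0xf0→b15/s1 L1-HIT; vc=[3,13]
#8 0xd1→b13/s1 VC-HIT; vc=[3,15]
#9 0x5c→b5/s1 MISS; vc=[3,15,13]
#10 0xda→b13/s1 VC-HIT; vc=[3,15,5]

SEQ = [MISS, MISS, VC-HIT, L1-HIT, L1-HIT, MISS, VC-HIT, L1-HIT, VC-HIT, MISS, VC-HIT]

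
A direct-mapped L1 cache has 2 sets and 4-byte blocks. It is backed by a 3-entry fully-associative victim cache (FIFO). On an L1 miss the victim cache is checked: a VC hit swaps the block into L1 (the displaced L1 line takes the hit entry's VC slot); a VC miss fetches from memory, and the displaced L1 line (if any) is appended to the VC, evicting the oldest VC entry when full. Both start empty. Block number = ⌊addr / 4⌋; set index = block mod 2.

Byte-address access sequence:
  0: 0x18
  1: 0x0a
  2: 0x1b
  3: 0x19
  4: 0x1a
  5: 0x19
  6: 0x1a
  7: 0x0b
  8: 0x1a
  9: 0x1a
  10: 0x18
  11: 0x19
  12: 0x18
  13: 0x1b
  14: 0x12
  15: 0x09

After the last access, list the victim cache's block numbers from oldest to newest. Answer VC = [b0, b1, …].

#0 0x18→b6/s0 MISS; vc=[]
#1 0xa→b2/s0 MISS; vc=[6]
#2 0x1b→b6/s0 VC-HIT; vc=[2]
#3 0x19→b6/s0 L1-HIT; vc=[2]
#4 0x1a→b6/s0 L1-HIT; vc=[2]
#5 0x19→b6/s0 L1-HIT; vc=[2]
#6 0x1a→b6/s0 L1-HIT; vc=[2]
#7 0xb→b2/s0 VC-HIT; vc=[6]
#8 0x1a→b6/s0 VC-HIT; vc=[2]
#9 0x1a→b6/s0 L1-HIT; vc=[2]
#10 0x18→b6/s0 L1-HIT; vc=[2]
#11 0x19→b6/s0 L1-HIT; vc=[2]
#12 0x18→b6/s0 L1-HIT; vc=[2]
#13 0x1b→b6/s0 L1-HIT; vc=[2]
#14 0x12→b4/s0 MISS; vc=[2,6]
#15 0x9→b2/s0 VC-HIT; vc=[4,6]

VC = [4, 6]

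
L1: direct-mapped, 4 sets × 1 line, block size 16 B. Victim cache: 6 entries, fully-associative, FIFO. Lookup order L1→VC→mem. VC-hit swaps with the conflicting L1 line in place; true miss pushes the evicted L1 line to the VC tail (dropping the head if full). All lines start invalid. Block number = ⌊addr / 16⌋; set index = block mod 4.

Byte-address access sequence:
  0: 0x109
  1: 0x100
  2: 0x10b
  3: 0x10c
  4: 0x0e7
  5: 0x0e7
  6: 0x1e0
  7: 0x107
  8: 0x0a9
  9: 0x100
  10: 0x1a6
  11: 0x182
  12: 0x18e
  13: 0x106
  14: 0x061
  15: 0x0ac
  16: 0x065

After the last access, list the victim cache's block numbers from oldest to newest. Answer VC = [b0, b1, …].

#0 0x109→b16/s0 MISS; vc=[]
#1 0x100→b16/s0 L1-HIT; vc=[]
#2 0x10b→b16/s0 L1-HIT; vc=[]
#3 0x10c→b16/s0 L1-HIT; vc=[]
#4 0xe7→b14/s2 MISS; vc=[]
#5 0xe7→b14/s2 L1-HIT; vc=[]
#6 0x1e0→b30/s2 MISS; vc=[14]
#7 0x107→b16/s0 L1-HIT; vc=[14]
#8 0xa9→b10/s2 MISS; vc=[14,30]
#9 0x100→b16/s0 L1-HIT; vc=[14,30]
#10 0x1a6→b26/s2 MISS; vc=[14,30,10]
#11 0x182→b24/s0 MISS; vc=[14,30,10,16]
#12 0x18e→b24/s0 L1-HIT; vc=[14,30,10,16]
#13 0x106→b16/s0 VC-HIT; vc=[14,30,10,24]
#14 0x61→b6/s2 MISS; vc=[14,30,10,24,26]
#15 0xac→b10/s2 VC-HIT; vc=[14,30,6,24,26]
#16 0x65→b6/s2 VC-HIT; vc=[14,30,10,24,26]

VC = [14, 30, 10, 24, 26]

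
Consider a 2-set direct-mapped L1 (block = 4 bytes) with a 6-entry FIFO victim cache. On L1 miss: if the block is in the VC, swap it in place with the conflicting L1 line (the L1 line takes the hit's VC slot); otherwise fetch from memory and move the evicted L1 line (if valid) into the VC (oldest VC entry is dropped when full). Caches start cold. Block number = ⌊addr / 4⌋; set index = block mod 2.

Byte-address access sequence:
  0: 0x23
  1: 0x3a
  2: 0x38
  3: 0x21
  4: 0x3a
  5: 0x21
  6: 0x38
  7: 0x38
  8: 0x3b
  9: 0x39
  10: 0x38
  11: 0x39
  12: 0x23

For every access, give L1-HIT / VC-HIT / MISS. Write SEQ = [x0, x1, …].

SEQ = [MISS, MISS, L1-HIT, VC-HIT, VC-HIT, VC-HIT, VC-HIT, L1-HIT, L1-HIT, L1-HIT, L1-HIT, L1-HIT, VC-HIT]

0: 0x23 (blk 8, set 0) → MISS  vc=[]
1: 0x3a (blk 14, set 0) → MISS  vc=[8]
2: 0x38 (blk 14, set 0) → L1-HIT  vc=[8]
3: 0x21 (blk 8, set 0) → VC-HIT  vc=[14]
4: 0x3a (blk 14, set 0) → VC-HIT  vc=[8]
5: 0x21 (blk 8, set 0) → VC-HIT  vc=[14]
6: 0x38 (blk 14, set 0) → VC-HIT  vc=[8]
7: 0x38 (blk 14, set 0) → L1-HIT  vc=[8]
8: 0x3b (blk 14, set 0) → L1-HIT  vc=[8]
9: 0x39 (blk 14, set 0) → L1-HIT  vc=[8]
10: 0x38 (blk 14, set 0) → L1-HIT  vc=[8]
11: 0x39 (blk 14, set 0) → L1-HIT  vc=[8]
12: 0x23 (blk 8, set 0) → VC-HIT  vc=[14]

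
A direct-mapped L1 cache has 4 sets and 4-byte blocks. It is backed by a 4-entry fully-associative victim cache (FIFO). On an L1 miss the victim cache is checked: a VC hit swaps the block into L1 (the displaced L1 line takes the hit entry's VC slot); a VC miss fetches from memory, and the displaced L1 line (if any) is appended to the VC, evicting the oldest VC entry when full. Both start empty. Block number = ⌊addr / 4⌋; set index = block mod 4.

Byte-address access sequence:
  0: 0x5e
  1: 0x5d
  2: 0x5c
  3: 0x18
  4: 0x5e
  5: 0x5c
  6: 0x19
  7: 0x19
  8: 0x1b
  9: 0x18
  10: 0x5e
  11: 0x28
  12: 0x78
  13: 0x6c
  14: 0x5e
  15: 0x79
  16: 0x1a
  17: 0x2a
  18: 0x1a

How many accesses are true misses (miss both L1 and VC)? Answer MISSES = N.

MISSES = 5

  [0] addr=0x5e blk=23 s=3: MISS | VC []
  [1] addr=0x5d blk=23 s=3: L1-HIT | VC []
  [2] addr=0x5c blk=23 s=3: L1-HIT | VC []
  [3] addr=0x18 blk=6 s=2: MISS | VC []
  [4] addr=0x5e blk=23 s=3: L1-HIT | VC []
  [5] addr=0x5c blk=23 s=3: L1-HIT | VC []
  [6] addr=0x19 blk=6 s=2: L1-HIT | VC []
  [7] addr=0x19 blk=6 s=2: L1-HIT | VC []
  [8] addr=0x1b blk=6 s=2: L1-HIT | VC []
  [9] addr=0x18 blk=6 s=2: L1-HIT | VC []
  [10] addr=0x5e blk=23 s=3: L1-HIT | VC []
  [11] addr=0x28 blk=10 s=2: MISS | VC [6]
  [12] addr=0x78 blk=30 s=2: MISS | VC [6, 10]
  [13] addr=0x6c blk=27 s=3: MISS | VC [6, 10, 23]
  [14] addr=0x5e blk=23 s=3: VC-HIT | VC [6, 10, 27]
  [15] addr=0x79 blk=30 s=2: L1-HIT | VC [6, 10, 27]
  [16] addr=0x1a blk=6 s=2: VC-HIT | VC [30, 10, 27]
  [17] addr=0x2a blk=10 s=2: VC-HIT | VC [30, 6, 27]
  [18] addr=0x1a blk=6 s=2: VC-HIT | VC [30, 10, 27]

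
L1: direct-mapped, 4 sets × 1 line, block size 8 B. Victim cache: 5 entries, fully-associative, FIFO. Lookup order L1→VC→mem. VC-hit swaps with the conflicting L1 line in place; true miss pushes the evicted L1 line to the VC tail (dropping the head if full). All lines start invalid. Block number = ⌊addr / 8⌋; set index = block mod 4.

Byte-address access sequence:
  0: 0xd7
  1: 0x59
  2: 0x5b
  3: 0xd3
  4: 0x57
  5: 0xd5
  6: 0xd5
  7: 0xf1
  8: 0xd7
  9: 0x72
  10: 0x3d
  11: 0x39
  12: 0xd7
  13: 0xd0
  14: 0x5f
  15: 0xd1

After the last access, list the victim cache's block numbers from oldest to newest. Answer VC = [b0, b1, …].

  [0] addr=0xd7 blk=26 s=2: MISS | VC []
  [1] addr=0x59 blk=11 s=3: MISS | VC []
  [2] addr=0x5b blk=11 s=3: L1-HIT | VC []
  [3] addr=0xd3 blk=26 s=2: L1-HIT | VC []
  [4] addr=0x57 blk=10 s=2: MISS | VC [26]
  [5] addr=0xd5 blk=26 s=2: VC-HIT | VC [10]
  [6] addr=0xd5 blk=26 s=2: L1-HIT | VC [10]
  [7] addr=0xf1 blk=30 s=2: MISS | VC [10, 26]
  [8] addr=0xd7 blk=26 s=2: VC-HIT | VC [10, 30]
  [9] addr=0x72 blk=14 s=2: MISS | VC [10, 30, 26]
  [10] addr=0x3d blk=7 s=3: MISS | VC [10, 30, 26, 11]
  [11] addr=0x39 blk=7 s=3: L1-HIT | VC [10, 30, 26, 11]
  [12] addr=0xd7 blk=26 s=2: VC-HIT | VC [10, 30, 14, 11]
  [13] addr=0xd0 blk=26 s=2: L1-HIT | VC [10, 30, 14, 11]
  [14] addr=0x5f blk=11 s=3: VC-HIT | VC [10, 30, 14, 7]
  [15] addr=0xd1 blk=26 s=2: L1-HIT | VC [10, 30, 14, 7]

VC = [10, 30, 14, 7]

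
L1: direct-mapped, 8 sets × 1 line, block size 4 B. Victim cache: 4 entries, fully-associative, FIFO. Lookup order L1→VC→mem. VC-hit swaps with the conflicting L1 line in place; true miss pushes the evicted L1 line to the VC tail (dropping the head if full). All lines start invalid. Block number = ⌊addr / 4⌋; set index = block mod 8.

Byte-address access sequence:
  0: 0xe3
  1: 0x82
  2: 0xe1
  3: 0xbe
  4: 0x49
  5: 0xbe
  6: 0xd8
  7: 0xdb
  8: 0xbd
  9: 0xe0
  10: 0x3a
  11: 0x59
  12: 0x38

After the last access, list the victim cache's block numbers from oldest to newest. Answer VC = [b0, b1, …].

  [0] addr=0xe3 blk=56 s=0: MISS | VC []
  [1] addr=0x82 blk=32 s=0: MISS | VC [56]
  [2] addr=0xe1 blk=56 s=0: VC-HIT | VC [32]
  [3] addr=0xbe blk=47 s=7: MISS | VC [32]
  [4] addr=0x49 blk=18 s=2: MISS | VC [32]
  [5] addr=0xbe blk=47 s=7: L1-HIT | VC [32]
  [6] addr=0xd8 blk=54 s=6: MISS | VC [32]
  [7] addr=0xdb blk=54 s=6: L1-HIT | VC [32]
  [8] addr=0xbd blk=47 s=7: L1-HIT | VC [32]
  [9] addr=0xe0 blk=56 s=0: L1-HIT | VC [32]
  [10] addr=0x3a blk=14 s=6: MISS | VC [32, 54]
  [11] addr=0x59 blk=22 s=6: MISS | VC [32, 54, 14]
  [12] addr=0x38 blk=14 s=6: VC-HIT | VC [32, 54, 22]

VC = [32, 54, 22]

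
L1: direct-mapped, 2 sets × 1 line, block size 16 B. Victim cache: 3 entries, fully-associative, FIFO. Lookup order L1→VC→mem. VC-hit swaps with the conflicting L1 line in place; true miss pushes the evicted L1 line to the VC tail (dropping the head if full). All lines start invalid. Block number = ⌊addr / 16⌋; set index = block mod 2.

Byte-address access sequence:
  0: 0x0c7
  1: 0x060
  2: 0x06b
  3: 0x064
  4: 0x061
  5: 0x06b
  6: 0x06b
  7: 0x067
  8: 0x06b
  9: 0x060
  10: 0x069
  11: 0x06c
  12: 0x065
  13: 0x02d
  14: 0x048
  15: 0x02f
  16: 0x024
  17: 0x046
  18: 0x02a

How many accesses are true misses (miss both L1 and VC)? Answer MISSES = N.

MISSES = 4

  [0] addr=0xc7 blk=12 s=0: MISS | VC []
  [1] addr=0x60 blk=6 s=0: MISS | VC [12]
  [2] addr=0x6b blk=6 s=0: L1-HIT | VC [12]
  [3] addr=0x64 blk=6 s=0: L1-HIT | VC [12]
  [4] addr=0x61 blk=6 s=0: L1-HIT | VC [12]
  [5] addr=0x6b blk=6 s=0: L1-HIT | VC [12]
  [6] addr=0x6b blk=6 s=0: L1-HIT | VC [12]
  [7] addr=0x67 blk=6 s=0: L1-HIT | VC [12]
  [8] addr=0x6b blk=6 s=0: L1-HIT | VC [12]
  [9] addr=0x60 blk=6 s=0: L1-HIT | VC [12]
  [10] addr=0x69 blk=6 s=0: L1-HIT | VC [12]
  [11] addr=0x6c blk=6 s=0: L1-HIT | VC [12]
  [12] addr=0x65 blk=6 s=0: L1-HIT | VC [12]
  [13] addr=0x2d blk=2 s=0: MISS | VC [12, 6]
  [14] addr=0x48 blk=4 s=0: MISS | VC [12, 6, 2]
  [15] addr=0x2f blk=2 s=0: VC-HIT | VC [12, 6, 4]
  [16] addr=0x24 blk=2 s=0: L1-HIT | VC [12, 6, 4]
  [17] addr=0x46 blk=4 s=0: VC-HIT | VC [12, 6, 2]
  [18] addr=0x2a blk=2 s=0: VC-HIT | VC [12, 6, 4]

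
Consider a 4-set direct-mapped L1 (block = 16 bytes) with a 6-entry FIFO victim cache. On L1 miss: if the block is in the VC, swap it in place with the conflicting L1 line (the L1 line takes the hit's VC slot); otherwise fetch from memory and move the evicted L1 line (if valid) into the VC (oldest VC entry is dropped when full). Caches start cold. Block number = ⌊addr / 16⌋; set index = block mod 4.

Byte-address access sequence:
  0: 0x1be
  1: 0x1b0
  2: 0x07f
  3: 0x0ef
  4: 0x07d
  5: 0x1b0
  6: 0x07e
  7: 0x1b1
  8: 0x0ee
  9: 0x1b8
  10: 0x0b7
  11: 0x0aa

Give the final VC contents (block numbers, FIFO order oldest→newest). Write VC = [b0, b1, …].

#0 0x1be→b27/s3 MISS; vc=[]
#1 0x1b0→b27/s3 L1-HIT; vc=[]
#2 0x7f→b7/s3 MISS; vc=[27]
#3 0xef→b14/s2 MISS; vc=[27]
#4 0x7d→b7/s3 L1-HIT; vc=[27]
#5 0x1b0→b27/s3 VC-HIT; vc=[7]
#6 0x7e→b7/s3 VC-HIT; vc=[27]
#7 0x1b1→b27/s3 VC-HIT; vc=[7]
#8 0xee→b14/s2 L1-HIT; vc=[7]
#9 0x1b8→b27/s3 L1-HIT; vc=[7]
#10 0xb7→b11/s3 MISS; vc=[7,27]
#11 0xaa→b10/s2 MISS; vc=[7,27,14]

VC = [7, 27, 14]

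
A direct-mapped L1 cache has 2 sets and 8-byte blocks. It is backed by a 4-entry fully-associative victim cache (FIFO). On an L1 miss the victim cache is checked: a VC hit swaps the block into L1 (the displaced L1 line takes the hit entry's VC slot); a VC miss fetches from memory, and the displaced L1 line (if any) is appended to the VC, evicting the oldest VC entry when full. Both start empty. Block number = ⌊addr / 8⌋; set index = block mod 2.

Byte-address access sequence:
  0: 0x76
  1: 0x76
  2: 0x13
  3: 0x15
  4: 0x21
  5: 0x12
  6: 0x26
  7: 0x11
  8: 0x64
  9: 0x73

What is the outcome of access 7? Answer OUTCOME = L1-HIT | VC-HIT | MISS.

OUTCOME = VC-HIT

#0 0x76→b14/s0 MISS; vc=[]
#1 0x76→b14/s0 L1-HIT; vc=[]
#2 0x13→b2/s0 MISS; vc=[14]
#3 0x15→b2/s0 L1-HIT; vc=[14]
#4 0x21→b4/s0 MISS; vc=[14,2]
#5 0x12→b2/s0 VC-HIT; vc=[14,4]
#6 0x26→b4/s0 VC-HIT; vc=[14,2]
#7 0x11→b2/s0 VC-HIT; vc=[14,4]
#8 0x64→b12/s0 MISS; vc=[14,4,2]
#9 0x73→b14/s0 VC-HIT; vc=[12,4,2]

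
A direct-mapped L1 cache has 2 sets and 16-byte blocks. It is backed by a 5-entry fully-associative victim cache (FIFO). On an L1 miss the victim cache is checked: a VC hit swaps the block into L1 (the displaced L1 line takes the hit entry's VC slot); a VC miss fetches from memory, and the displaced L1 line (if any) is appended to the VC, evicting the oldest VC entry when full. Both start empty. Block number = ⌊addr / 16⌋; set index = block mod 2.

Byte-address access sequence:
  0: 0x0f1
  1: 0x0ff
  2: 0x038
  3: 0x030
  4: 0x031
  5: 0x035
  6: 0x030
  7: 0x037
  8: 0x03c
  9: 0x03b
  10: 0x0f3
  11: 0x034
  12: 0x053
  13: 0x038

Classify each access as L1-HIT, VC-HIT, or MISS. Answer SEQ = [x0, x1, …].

0: 0xf1 (blk 15, set 1) → MISS  vc=[]
1: 0xff (blk 15, set 1) → L1-HIT  vc=[]
2: 0x38 (blk 3, set 1) → MISS  vc=[15]
3: 0x30 (blk 3, set 1) → L1-HIT  vc=[15]
4: 0x31 (blk 3, set 1) → L1-HIT  vc=[15]
5: 0x35 (blk 3, set 1) → L1-HIT  vc=[15]
6: 0x30 (blk 3, set 1) → L1-HIT  vc=[15]
7: 0x37 (blk 3, set 1) → L1-HIT  vc=[15]
8: 0x3c (blk 3, set 1) → L1-HIT  vc=[15]
9: 0x3b (blk 3, set 1) → L1-HIT  vc=[15]
10: 0xf3 (blk 15, set 1) → VC-HIT  vc=[3]
11: 0x34 (blk 3, set 1) → VC-HIT  vc=[15]
12: 0x53 (blk 5, set 1) → MISS  vc=[15, 3]
13: 0x38 (blk 3, set 1) → VC-HIT  vc=[15, 5]

SEQ = [MISS, L1-HIT, MISS, L1-HIT, L1-HIT, L1-HIT, L1-HIT, L1-HIT, L1-HIT, L1-HIT, VC-HIT, VC-HIT, MISS, VC-HIT]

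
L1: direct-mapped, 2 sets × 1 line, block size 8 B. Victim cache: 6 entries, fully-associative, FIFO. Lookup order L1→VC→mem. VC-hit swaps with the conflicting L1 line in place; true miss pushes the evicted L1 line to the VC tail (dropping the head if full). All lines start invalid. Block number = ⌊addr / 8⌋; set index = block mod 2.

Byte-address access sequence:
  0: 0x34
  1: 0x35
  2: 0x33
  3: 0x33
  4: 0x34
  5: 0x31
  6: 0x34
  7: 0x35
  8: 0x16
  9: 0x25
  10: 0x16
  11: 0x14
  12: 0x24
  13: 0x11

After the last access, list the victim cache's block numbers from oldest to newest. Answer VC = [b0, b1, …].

VC = [6, 4]

0: 0x34 (blk 6, set 0) → MISS  vc=[]
1: 0x35 (blk 6, set 0) → L1-HIT  vc=[]
2: 0x33 (blk 6, set 0) → L1-HIT  vc=[]
3: 0x33 (blk 6, set 0) → L1-HIT  vc=[]
4: 0x34 (blk 6, set 0) → L1-HIT  vc=[]
5: 0x31 (blk 6, set 0) → L1-HIT  vc=[]
6: 0x34 (blk 6, set 0) → L1-HIT  vc=[]
7: 0x35 (blk 6, set 0) → L1-HIT  vc=[]
8: 0x16 (blk 2, set 0) → MISS  vc=[6]
9: 0x25 (blk 4, set 0) → MISS  vc=[6, 2]
10: 0x16 (blk 2, set 0) → VC-HIT  vc=[6, 4]
11: 0x14 (blk 2, set 0) → L1-HIT  vc=[6, 4]
12: 0x24 (blk 4, set 0) → VC-HIT  vc=[6, 2]
13: 0x11 (blk 2, set 0) → VC-HIT  vc=[6, 4]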